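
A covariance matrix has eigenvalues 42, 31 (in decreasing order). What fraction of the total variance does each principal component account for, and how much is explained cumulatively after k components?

Step 1 — total variance = trace(Sigma) = Σ λ_i = 42 + 31 = 73.

Step 2 — fraction explained by component i = λ_i / Σ λ:
  PC1: 42/73 = 0.5753
  PC2: 31/73 = 0.4247

Step 3 — cumulative fraction after k components = (λ_1 + ... + λ_k) / Σ λ:
  k = 1: 42/73 = 0.5753
  k = 2: (42 + 31)/73 = 73/73 = 1

Summary (fraction, with percent):

explained: PC1 0.5753 (57.53%), PC2 0.4247 (42.47%);  cumulative: 0.5753, 1


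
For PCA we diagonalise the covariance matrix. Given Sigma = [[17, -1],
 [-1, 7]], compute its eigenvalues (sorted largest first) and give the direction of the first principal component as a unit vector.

Step 1 — characteristic polynomial of 2×2 Sigma:
  det(Sigma - λI) = λ² - trace · λ + det = 0.
  trace = 17 + 7 = 24, det = 17·7 - (-1)² = 118.
Step 2 — discriminant:
  Δ = trace² - 4·det = 576 - 472 = 104.
Step 3 — eigenvalues:
  λ = (trace ± √Δ)/2 = (24 ± 10.198)/2,
  λ_1 = 17.099,  λ_2 = 6.901.

Step 4 — unit eigenvector for λ_1: solve (Sigma - λ_1 I)v = 0. First row:
  (17 - 17.099)·v_x + (-1)·v_y = 0, i.e. (-0.099)·v_x + (-1)·v_y = 0,
  so v ∝ (b, λ_1 - a) = (-1, 0.099); multiply by -1 so the first entry is positive: u = (1, -0.099).
  ||u|| = √((1)² + (-0.099)²) = √(1.0098) ≈ 1.0049,
  v_1 = u/||u|| ≈ (0.9951, -0.0985) (||v_1|| = 1).

λ_1 = 17.099,  λ_2 = 6.901;  v_1 ≈ (0.9951, -0.0985)


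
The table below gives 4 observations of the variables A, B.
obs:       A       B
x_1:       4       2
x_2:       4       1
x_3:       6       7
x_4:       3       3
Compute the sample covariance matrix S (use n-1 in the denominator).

Step 1 — column means:
  mean(A) = (4 + 4 + 6 + 3) / 4 = 17/4 = 4.25
  mean(B) = (2 + 1 + 7 + 3) / 4 = 13/4 = 3.25

Step 2 — sample covariance S[i,j] = (1/(n-1)) · Σ_k (x_{k,i} - mean_i) · (x_{k,j} - mean_j), with n-1 = 3.
  S[A,A] = ((-0.25)·(-0.25) + (-0.25)·(-0.25) + (1.75)·(1.75) + (-1.25)·(-1.25)) / 3 = 4.75/3 = 1.5833
  S[A,B] = ((-0.25)·(-1.25) + (-0.25)·(-2.25) + (1.75)·(3.75) + (-1.25)·(-0.25)) / 3 = 7.75/3 = 2.5833
  S[B,B] = ((-1.25)·(-1.25) + (-2.25)·(-2.25) + (3.75)·(3.75) + (-0.25)·(-0.25)) / 3 = 20.75/3 = 6.9167

S is symmetric (S[j,i] = S[i,j]). Assembling:

S = [[1.5833, 2.5833],
 [2.5833, 6.9167]]


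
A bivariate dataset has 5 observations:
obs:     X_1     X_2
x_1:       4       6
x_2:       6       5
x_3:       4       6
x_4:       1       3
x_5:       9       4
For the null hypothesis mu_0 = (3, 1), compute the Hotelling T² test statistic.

Step 1 — sample mean vector:
  mean(X_1) = (4 + 6 + 4 + 1 + 9) / 5 = 24/5 = 4.8
  mean(X_2) = (6 + 5 + 6 + 3 + 4) / 5 = 24/5 = 4.8
  x̄ = (4.8, 4.8),  deviation x̄ - mu_0 = (4.8, 4.8) - (3, 1) = (1.8, 3.8).

Step 2 — sample covariance matrix, S[i,j] = (1/(n-1)) · Σ_k (x_{k,i} - mean_i) · (x_{k,j} - mean_j), divisor n-1 = 4:
  S[X_1,X_1] = ((-0.8)·(-0.8) + (1.2)·(1.2) + (-0.8)·(-0.8) + (-3.8)·(-3.8) + (4.2)·(4.2)) / 4 = 34.8/4 = 8.7
  S[X_1,X_2] = ((-0.8)·(1.2) + (1.2)·(0.2) + (-0.8)·(1.2) + (-3.8)·(-1.8) + (4.2)·(-0.8)) / 4 = 1.8/4 = 0.45
  S[X_2,X_2] = ((1.2)·(1.2) + (0.2)·(0.2) + (1.2)·(1.2) + (-1.8)·(-1.8) + (-0.8)·(-0.8)) / 4 = 6.8/4 = 1.7
  S = [[8.7, 0.45],
 [0.45, 1.7]].

Step 3 — invert S. det(S) = 8.7·1.7 - (0.45)² = 14.5875.
  S^{-1} = (1/det) · [[d, -b], [-b, a]] = [[0.1165, -0.0308],
 [-0.0308, 0.5964]].

Step 4 — quadratic form (x̄ - mu_0)^T · S^{-1} · (x̄ - mu_0):
  S^{-1} · (x̄ - mu_0) = (0.0925, 2.2108),
  (x̄ - mu_0)^T · [...] = (1.8)·(0.0925) + (3.8)·(2.2108) = 8.5676.

Step 5 — scale by n: T² = 5 · 8.5676 = 42.838.

T² ≈ 42.838


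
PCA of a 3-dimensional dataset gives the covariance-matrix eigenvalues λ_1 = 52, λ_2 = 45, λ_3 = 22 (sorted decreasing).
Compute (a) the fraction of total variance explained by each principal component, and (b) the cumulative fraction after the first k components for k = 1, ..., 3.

Step 1 — total variance = trace(Sigma) = Σ λ_i = 52 + 45 + 22 = 119.

Step 2 — fraction explained by component i = λ_i / Σ λ:
  PC1: 52/119 = 0.437
  PC2: 45/119 = 0.3782
  PC3: 22/119 = 0.1849

Step 3 — cumulative fraction after k components = (λ_1 + ... + λ_k) / Σ λ:
  k = 1: 52/119 = 0.437
  k = 2: (52 + 45)/119 = 97/119 = 0.8151
  k = 3: (52 + 45 + 22)/119 = 119/119 = 1

Summary (fraction, with percent):

explained: PC1 0.437 (43.7%), PC2 0.3782 (37.82%), PC3 0.1849 (18.49%);  cumulative: 0.437, 0.8151, 1


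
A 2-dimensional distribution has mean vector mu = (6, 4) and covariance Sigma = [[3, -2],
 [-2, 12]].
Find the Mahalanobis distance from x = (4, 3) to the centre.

Step 1 — centre the observation: (x - mu) = (-2, -1).

Step 2 — invert Sigma. det(Sigma) = 3·12 - (-2)² = 32.
  Sigma^{-1} = (1/det) · [[d, -b], [-b, a]] = [[0.375, 0.0625],
 [0.0625, 0.0938]].

Step 3 — form the quadratic (x - mu)^T · Sigma^{-1} · (x - mu):
  Sigma^{-1} · (x - mu) = (-0.8125, -0.2188).
  (x - mu)^T · [Sigma^{-1} · (x - mu)] = (-2)·(-0.8125) + (-1)·(-0.2188) = 1.8438.

Step 4 — take square root: d = √(1.8438) ≈ 1.3578.

d(x, mu) = √(1.8438) ≈ 1.3578


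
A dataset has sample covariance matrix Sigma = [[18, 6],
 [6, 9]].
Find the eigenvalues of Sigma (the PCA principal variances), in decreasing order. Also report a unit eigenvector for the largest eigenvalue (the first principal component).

Step 1 — characteristic polynomial of 2×2 Sigma:
  det(Sigma - λI) = λ² - trace · λ + det = 0.
  trace = 18 + 9 = 27, det = 18·9 - (6)² = 126.
Step 2 — discriminant:
  Δ = trace² - 4·det = 729 - 504 = 225.
Step 3 — eigenvalues:
  λ = (trace ± √Δ)/2 = (27 ± 15)/2,
  λ_1 = 21,  λ_2 = 6.

Step 4 — unit eigenvector for λ_1: solve (Sigma - λ_1 I)v = 0. First row:
  (18 - 21)·v_x + (6)·v_y = 0, i.e. (-3)·v_x + (6)·v_y = 0,
  so v ∝ (b, λ_1 - a) = (6, 3) = u.
  ||u|| = √((6)² + (3)²) = √(45) ≈ 6.7082,
  v_1 = u/||u|| ≈ (0.8944, 0.4472) (||v_1|| = 1).

λ_1 = 21,  λ_2 = 6;  v_1 ≈ (0.8944, 0.4472)


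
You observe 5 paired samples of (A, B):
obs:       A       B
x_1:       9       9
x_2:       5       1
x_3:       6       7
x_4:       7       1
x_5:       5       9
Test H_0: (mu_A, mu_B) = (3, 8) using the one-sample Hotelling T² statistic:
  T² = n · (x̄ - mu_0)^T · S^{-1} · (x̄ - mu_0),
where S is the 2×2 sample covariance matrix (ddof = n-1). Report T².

Step 1 — sample mean vector:
  mean(A) = (9 + 5 + 6 + 7 + 5) / 5 = 32/5 = 6.4
  mean(B) = (9 + 1 + 7 + 1 + 9) / 5 = 27/5 = 5.4
  x̄ = (6.4, 5.4),  deviation x̄ - mu_0 = (6.4, 5.4) - (3, 8) = (3.4, -2.6).

Step 2 — sample covariance matrix, S[i,j] = (1/(n-1)) · Σ_k (x_{k,i} - mean_i) · (x_{k,j} - mean_j), divisor n-1 = 4:
  S[A,A] = ((2.6)·(2.6) + (-1.4)·(-1.4) + (-0.4)·(-0.4) + (0.6)·(0.6) + (-1.4)·(-1.4)) / 4 = 11.2/4 = 2.8
  S[A,B] = ((2.6)·(3.6) + (-1.4)·(-4.4) + (-0.4)·(1.6) + (0.6)·(-4.4) + (-1.4)·(3.6)) / 4 = 7.2/4 = 1.8
  S[B,B] = ((3.6)·(3.6) + (-4.4)·(-4.4) + (1.6)·(1.6) + (-4.4)·(-4.4) + (3.6)·(3.6)) / 4 = 67.2/4 = 16.8
  S = [[2.8, 1.8],
 [1.8, 16.8]].

Step 3 — invert S. det(S) = 2.8·16.8 - (1.8)² = 43.8.
  S^{-1} = (1/det) · [[d, -b], [-b, a]] = [[0.3836, -0.0411],
 [-0.0411, 0.0639]].

Step 4 — quadratic form (x̄ - mu_0)^T · S^{-1} · (x̄ - mu_0):
  S^{-1} · (x̄ - mu_0) = (1.411, -0.3059),
  (x̄ - mu_0)^T · [...] = (3.4)·(1.411) + (-2.6)·(-0.3059) = 5.5927.

Step 5 — scale by n: T² = 5 · 5.5927 = 27.9635.

T² ≈ 27.9635


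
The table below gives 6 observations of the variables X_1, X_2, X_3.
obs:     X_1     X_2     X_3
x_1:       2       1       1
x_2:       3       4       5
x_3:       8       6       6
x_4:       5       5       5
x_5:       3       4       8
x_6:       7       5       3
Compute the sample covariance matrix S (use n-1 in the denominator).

Step 1 — column means:
  mean(X_1) = (2 + 3 + 8 + 5 + 3 + 7) / 6 = 28/6 = 4.6667
  mean(X_2) = (1 + 4 + 6 + 5 + 4 + 5) / 6 = 25/6 = 4.1667
  mean(X_3) = (1 + 5 + 6 + 5 + 8 + 3) / 6 = 28/6 = 4.6667

Step 2 — sample covariance S[i,j] = (1/(n-1)) · Σ_k (x_{k,i} - mean_i) · (x_{k,j} - mean_j), with n-1 = 5.
  S[X_1,X_1] = ((-2.6667)·(-2.6667) + (-1.6667)·(-1.6667) + (3.3333)·(3.3333) + (0.3333)·(0.3333) + (-1.6667)·(-1.6667) + (2.3333)·(2.3333)) / 5 = 29.3333/5 = 5.8667
  S[X_1,X_2] = ((-2.6667)·(-3.1667) + (-1.6667)·(-0.1667) + (3.3333)·(1.8333) + (0.3333)·(0.8333) + (-1.6667)·(-0.1667) + (2.3333)·(0.8333)) / 5 = 17.3333/5 = 3.4667
  S[X_1,X_3] = ((-2.6667)·(-3.6667) + (-1.6667)·(0.3333) + (3.3333)·(1.3333) + (0.3333)·(0.3333) + (-1.6667)·(3.3333) + (2.3333)·(-1.6667)) / 5 = 4.3333/5 = 0.8667
  S[X_2,X_2] = ((-3.1667)·(-3.1667) + (-0.1667)·(-0.1667) + (1.8333)·(1.8333) + (0.8333)·(0.8333) + (-0.1667)·(-0.1667) + (0.8333)·(0.8333)) / 5 = 14.8333/5 = 2.9667
  S[X_2,X_3] = ((-3.1667)·(-3.6667) + (-0.1667)·(0.3333) + (1.8333)·(1.3333) + (0.8333)·(0.3333) + (-0.1667)·(3.3333) + (0.8333)·(-1.6667)) / 5 = 12.3333/5 = 2.4667
  S[X_3,X_3] = ((-3.6667)·(-3.6667) + (0.3333)·(0.3333) + (1.3333)·(1.3333) + (0.3333)·(0.3333) + (3.3333)·(3.3333) + (-1.6667)·(-1.6667)) / 5 = 29.3333/5 = 5.8667

S is symmetric (S[j,i] = S[i,j]). Assembling:

S = [[5.8667, 3.4667, 0.8667],
 [3.4667, 2.9667, 2.4667],
 [0.8667, 2.4667, 5.8667]]


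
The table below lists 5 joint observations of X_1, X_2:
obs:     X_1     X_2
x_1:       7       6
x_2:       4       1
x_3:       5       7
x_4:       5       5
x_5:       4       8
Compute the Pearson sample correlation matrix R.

Step 1 — column means:
  mean(X_1) = (7 + 4 + 5 + 5 + 4) / 5 = 25/5 = 5
  mean(X_2) = (6 + 1 + 7 + 5 + 8) / 5 = 27/5 = 5.4

Step 2 — sample variances and covariances s[i,j] = (1/(n-1)) · Σ_k (x_{k,i} - mean_i) · (x_{k,j} - mean_j), with n-1 = 4:
  s[X_1,X_1] = ((2)·(2) + (-1)·(-1) + (0)·(0) + (0)·(0) + (-1)·(-1)) / 4 = 6/4 = 1.5
  s[X_1,X_2] = ((2)·(0.6) + (-1)·(-4.4) + (0)·(1.6) + (0)·(-0.4) + (-1)·(2.6)) / 4 = 3/4 = 0.75
  s[X_2,X_2] = ((0.6)·(0.6) + (-4.4)·(-4.4) + (1.6)·(1.6) + (-0.4)·(-0.4) + (2.6)·(2.6)) / 4 = 29.2/4 = 7.3
  Sample standard deviations s_i = √(s[i,i]):
  s(X_1) = √(1.5) = 1.2247
  s(X_2) = √(7.3) = 2.7019

Step 3 — r_{ij} = s_{ij} / (s_i · s_j):
  r[X_1,X_1] = 1 (diagonal).
  r[X_1,X_2] = 0.75 / (1.2247 · 2.7019) = 0.75 / 3.3091 = 0.2266
  r[X_2,X_2] = 1 (diagonal).

R is symmetric with unit diagonal. Assembling:

R = [[1, 0.2266],
 [0.2266, 1]]


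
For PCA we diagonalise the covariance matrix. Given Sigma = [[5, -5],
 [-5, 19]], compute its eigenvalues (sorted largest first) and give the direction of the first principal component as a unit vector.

Step 1 — characteristic polynomial of 2×2 Sigma:
  det(Sigma - λI) = λ² - trace · λ + det = 0.
  trace = 5 + 19 = 24, det = 5·19 - (-5)² = 70.
Step 2 — discriminant:
  Δ = trace² - 4·det = 576 - 280 = 296.
Step 3 — eigenvalues:
  λ = (trace ± √Δ)/2 = (24 ± 17.2047)/2,
  λ_1 = 20.6023,  λ_2 = 3.3977.

Step 4 — unit eigenvector for λ_1: solve (Sigma - λ_1 I)v = 0. First row:
  (5 - 20.6023)·v_x + (-5)·v_y = 0, i.e. (-15.6023)·v_x + (-5)·v_y = 0,
  so v ∝ (b, λ_1 - a) = (-5, 15.6023); multiply by -1 so the first entry is positive: u = (5, -15.6023).
  ||u|| = √((5)² + (-15.6023)²) = √(268.4326) ≈ 16.3839,
  v_1 = u/||u|| ≈ (0.3052, -0.9523) (||v_1|| = 1).

λ_1 = 20.6023,  λ_2 = 3.3977;  v_1 ≈ (0.3052, -0.9523)


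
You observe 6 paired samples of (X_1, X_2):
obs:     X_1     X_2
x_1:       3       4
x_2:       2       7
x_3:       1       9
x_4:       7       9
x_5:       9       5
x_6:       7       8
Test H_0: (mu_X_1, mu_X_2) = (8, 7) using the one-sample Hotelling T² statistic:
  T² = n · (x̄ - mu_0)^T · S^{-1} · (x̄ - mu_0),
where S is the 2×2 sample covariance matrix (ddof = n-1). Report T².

Step 1 — sample mean vector:
  mean(X_1) = (3 + 2 + 1 + 7 + 9 + 7) / 6 = 29/6 = 4.8333
  mean(X_2) = (4 + 7 + 9 + 9 + 5 + 8) / 6 = 42/6 = 7
  x̄ = (4.8333, 7),  deviation x̄ - mu_0 = (4.8333, 7) - (8, 7) = (-3.1667, 0).

Step 2 — sample covariance matrix, S[i,j] = (1/(n-1)) · Σ_k (x_{k,i} - mean_i) · (x_{k,j} - mean_j), divisor n-1 = 5:
  S[X_1,X_1] = ((-1.8333)·(-1.8333) + (-2.8333)·(-2.8333) + (-3.8333)·(-3.8333) + (2.1667)·(2.1667) + (4.1667)·(4.1667) + (2.1667)·(2.1667)) / 5 = 52.8333/5 = 10.5667
  S[X_1,X_2] = ((-1.8333)·(-3) + (-2.8333)·(0) + (-3.8333)·(2) + (2.1667)·(2) + (4.1667)·(-2) + (2.1667)·(1)) / 5 = -4/5 = -0.8
  S[X_2,X_2] = ((-3)·(-3) + (0)·(0) + (2)·(2) + (2)·(2) + (-2)·(-2) + (1)·(1)) / 5 = 22/5 = 4.4
  S = [[10.5667, -0.8],
 [-0.8, 4.4]].

Step 3 — invert S. det(S) = 10.5667·4.4 - (-0.8)² = 45.8533.
  S^{-1} = (1/det) · [[d, -b], [-b, a]] = [[0.096, 0.0174],
 [0.0174, 0.2304]].

Step 4 — quadratic form (x̄ - mu_0)^T · S^{-1} · (x̄ - mu_0):
  S^{-1} · (x̄ - mu_0) = (-0.3039, -0.0552),
  (x̄ - mu_0)^T · [...] = (-3.1667)·(-0.3039) + (0)·(-0.0552) = 0.9622.

Step 5 — scale by n: T² = 6 · 0.9622 = 5.7735.

T² ≈ 5.7735


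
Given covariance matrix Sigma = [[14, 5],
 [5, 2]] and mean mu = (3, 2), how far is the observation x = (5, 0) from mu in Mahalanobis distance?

Step 1 — centre the observation: (x - mu) = (2, -2).

Step 2 — invert Sigma. det(Sigma) = 14·2 - (5)² = 3.
  Sigma^{-1} = (1/det) · [[d, -b], [-b, a]] = [[0.6667, -1.6667],
 [-1.6667, 4.6667]].

Step 3 — form the quadratic (x - mu)^T · Sigma^{-1} · (x - mu):
  Sigma^{-1} · (x - mu) = (4.6667, -12.6667).
  (x - mu)^T · [Sigma^{-1} · (x - mu)] = (2)·(4.6667) + (-2)·(-12.6667) = 34.6667.

Step 4 — take square root: d = √(34.6667) ≈ 5.8878.

d(x, mu) = √(34.6667) ≈ 5.8878


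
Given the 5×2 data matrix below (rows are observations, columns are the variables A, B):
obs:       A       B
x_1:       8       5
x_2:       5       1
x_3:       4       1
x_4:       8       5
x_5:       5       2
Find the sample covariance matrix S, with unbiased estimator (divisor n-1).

Step 1 — column means:
  mean(A) = (8 + 5 + 4 + 8 + 5) / 5 = 30/5 = 6
  mean(B) = (5 + 1 + 1 + 5 + 2) / 5 = 14/5 = 2.8

Step 2 — sample covariance S[i,j] = (1/(n-1)) · Σ_k (x_{k,i} - mean_i) · (x_{k,j} - mean_j), with n-1 = 4.
  S[A,A] = ((2)·(2) + (-1)·(-1) + (-2)·(-2) + (2)·(2) + (-1)·(-1)) / 4 = 14/4 = 3.5
  S[A,B] = ((2)·(2.2) + (-1)·(-1.8) + (-2)·(-1.8) + (2)·(2.2) + (-1)·(-0.8)) / 4 = 15/4 = 3.75
  S[B,B] = ((2.2)·(2.2) + (-1.8)·(-1.8) + (-1.8)·(-1.8) + (2.2)·(2.2) + (-0.8)·(-0.8)) / 4 = 16.8/4 = 4.2

S is symmetric (S[j,i] = S[i,j]). Assembling:

S = [[3.5, 3.75],
 [3.75, 4.2]]


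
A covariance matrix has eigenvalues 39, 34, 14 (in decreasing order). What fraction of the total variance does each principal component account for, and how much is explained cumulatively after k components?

Step 1 — total variance = trace(Sigma) = Σ λ_i = 39 + 34 + 14 = 87.

Step 2 — fraction explained by component i = λ_i / Σ λ:
  PC1: 39/87 = 0.4483
  PC2: 34/87 = 0.3908
  PC3: 14/87 = 0.1609

Step 3 — cumulative fraction after k components = (λ_1 + ... + λ_k) / Σ λ:
  k = 1: 39/87 = 0.4483
  k = 2: (39 + 34)/87 = 73/87 = 0.8391
  k = 3: (39 + 34 + 14)/87 = 87/87 = 1

Summary (fraction, with percent):

explained: PC1 0.4483 (44.83%), PC2 0.3908 (39.08%), PC3 0.1609 (16.09%);  cumulative: 0.4483, 0.8391, 1


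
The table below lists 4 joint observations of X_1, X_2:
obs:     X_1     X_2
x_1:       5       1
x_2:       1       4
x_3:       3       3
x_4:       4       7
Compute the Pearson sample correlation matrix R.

Step 1 — column means:
  mean(X_1) = (5 + 1 + 3 + 4) / 4 = 13/4 = 3.25
  mean(X_2) = (1 + 4 + 3 + 7) / 4 = 15/4 = 3.75

Step 2 — sample variances and covariances s[i,j] = (1/(n-1)) · Σ_k (x_{k,i} - mean_i) · (x_{k,j} - mean_j), with n-1 = 3:
  s[X_1,X_1] = ((1.75)·(1.75) + (-2.25)·(-2.25) + (-0.25)·(-0.25) + (0.75)·(0.75)) / 3 = 8.75/3 = 2.9167
  s[X_1,X_2] = ((1.75)·(-2.75) + (-2.25)·(0.25) + (-0.25)·(-0.75) + (0.75)·(3.25)) / 3 = -2.75/3 = -0.9167
  s[X_2,X_2] = ((-2.75)·(-2.75) + (0.25)·(0.25) + (-0.75)·(-0.75) + (3.25)·(3.25)) / 3 = 18.75/3 = 6.25
  Sample standard deviations s_i = √(s[i,i]):
  s(X_1) = √(2.9167) = 1.7078
  s(X_2) = √(6.25) = 2.5

Step 3 — r_{ij} = s_{ij} / (s_i · s_j):
  r[X_1,X_1] = 1 (diagonal).
  r[X_1,X_2] = -0.9167 / (1.7078 · 2.5) = -0.9167 / 4.2696 = -0.2147
  r[X_2,X_2] = 1 (diagonal).

R is symmetric with unit diagonal. Assembling:

R = [[1, -0.2147],
 [-0.2147, 1]]


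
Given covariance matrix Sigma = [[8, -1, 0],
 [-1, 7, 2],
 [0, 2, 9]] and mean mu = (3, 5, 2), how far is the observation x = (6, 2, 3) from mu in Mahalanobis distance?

Step 1 — centre the observation: (x - mu) = (3, -3, 1).

Step 2 — invert Sigma (cofactor / det for 3×3, or solve directly):
  Sigma^{-1} = [[0.1274, 0.0194, -0.0043],
 [0.0194, 0.1555, -0.0346],
 [-0.0043, -0.0346, 0.1188]].

Step 3 — form the quadratic (x - mu)^T · Sigma^{-1} · (x - mu):
  Sigma^{-1} · (x - mu) = (0.3197, -0.4428, 0.2095).
  (x - mu)^T · [Sigma^{-1} · (x - mu)] = (3)·(0.3197) + (-3)·(-0.4428) + (1)·(0.2095) = 2.4968.

Step 4 — take square root: d = √(2.4968) ≈ 1.5801.

d(x, mu) = √(2.4968) ≈ 1.5801


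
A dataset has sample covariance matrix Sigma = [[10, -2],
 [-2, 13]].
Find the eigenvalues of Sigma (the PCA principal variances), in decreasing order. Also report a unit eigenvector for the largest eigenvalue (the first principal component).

Step 1 — characteristic polynomial of 2×2 Sigma:
  det(Sigma - λI) = λ² - trace · λ + det = 0.
  trace = 10 + 13 = 23, det = 10·13 - (-2)² = 126.
Step 2 — discriminant:
  Δ = trace² - 4·det = 529 - 504 = 25.
Step 3 — eigenvalues:
  λ = (trace ± √Δ)/2 = (23 ± 5)/2,
  λ_1 = 14,  λ_2 = 9.

Step 4 — unit eigenvector for λ_1: solve (Sigma - λ_1 I)v = 0. First row:
  (10 - 14)·v_x + (-2)·v_y = 0, i.e. (-4)·v_x + (-2)·v_y = 0,
  so v ∝ (b, λ_1 - a) = (-2, 4); multiply by -1 so the first entry is positive: u = (2, -4).
  ||u|| = √((2)² + (-4)²) = √(20) ≈ 4.4721,
  v_1 = u/||u|| ≈ (0.4472, -0.8944) (||v_1|| = 1).

λ_1 = 14,  λ_2 = 9;  v_1 ≈ (0.4472, -0.8944)


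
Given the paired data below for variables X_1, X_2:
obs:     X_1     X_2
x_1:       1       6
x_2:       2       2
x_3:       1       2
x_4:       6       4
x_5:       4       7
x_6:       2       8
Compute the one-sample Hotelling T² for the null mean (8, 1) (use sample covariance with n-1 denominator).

Step 1 — sample mean vector:
  mean(X_1) = (1 + 2 + 1 + 6 + 4 + 2) / 6 = 16/6 = 2.6667
  mean(X_2) = (6 + 2 + 2 + 4 + 7 + 8) / 6 = 29/6 = 4.8333
  x̄ = (2.6667, 4.8333),  deviation x̄ - mu_0 = (2.6667, 4.8333) - (8, 1) = (-5.3333, 3.8333).

Step 2 — sample covariance matrix, S[i,j] = (1/(n-1)) · Σ_k (x_{k,i} - mean_i) · (x_{k,j} - mean_j), divisor n-1 = 5:
  S[X_1,X_1] = ((-1.6667)·(-1.6667) + (-0.6667)·(-0.6667) + (-1.6667)·(-1.6667) + (3.3333)·(3.3333) + (1.3333)·(1.3333) + (-0.6667)·(-0.6667)) / 5 = 19.3333/5 = 3.8667
  S[X_1,X_2] = ((-1.6667)·(1.1667) + (-0.6667)·(-2.8333) + (-1.6667)·(-2.8333) + (3.3333)·(-0.8333) + (1.3333)·(2.1667) + (-0.6667)·(3.1667)) / 5 = 2.6667/5 = 0.5333
  S[X_2,X_2] = ((1.1667)·(1.1667) + (-2.8333)·(-2.8333) + (-2.8333)·(-2.8333) + (-0.8333)·(-0.8333) + (2.1667)·(2.1667) + (3.1667)·(3.1667)) / 5 = 32.8333/5 = 6.5667
  S = [[3.8667, 0.5333],
 [0.5333, 6.5667]].

Step 3 — invert S. det(S) = 3.8667·6.5667 - (0.5333)² = 25.1067.
  S^{-1} = (1/det) · [[d, -b], [-b, a]] = [[0.2616, -0.0212],
 [-0.0212, 0.154]].

Step 4 — quadratic form (x̄ - mu_0)^T · S^{-1} · (x̄ - mu_0):
  S^{-1} · (x̄ - mu_0) = (-1.4764, 0.7037),
  (x̄ - mu_0)^T · [...] = (-5.3333)·(-1.4764) + (3.8333)·(0.7037) = 10.5713.

Step 5 — scale by n: T² = 6 · 10.5713 = 63.428.

T² ≈ 63.428


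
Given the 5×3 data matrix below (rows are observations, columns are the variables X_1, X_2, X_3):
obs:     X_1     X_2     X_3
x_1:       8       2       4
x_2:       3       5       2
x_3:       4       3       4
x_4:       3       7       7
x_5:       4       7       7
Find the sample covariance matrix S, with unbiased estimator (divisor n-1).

Step 1 — column means:
  mean(X_1) = (8 + 3 + 4 + 3 + 4) / 5 = 22/5 = 4.4
  mean(X_2) = (2 + 5 + 3 + 7 + 7) / 5 = 24/5 = 4.8
  mean(X_3) = (4 + 2 + 4 + 7 + 7) / 5 = 24/5 = 4.8

Step 2 — sample covariance S[i,j] = (1/(n-1)) · Σ_k (x_{k,i} - mean_i) · (x_{k,j} - mean_j), with n-1 = 4.
  S[X_1,X_1] = ((3.6)·(3.6) + (-1.4)·(-1.4) + (-0.4)·(-0.4) + (-1.4)·(-1.4) + (-0.4)·(-0.4)) / 4 = 17.2/4 = 4.3
  S[X_1,X_2] = ((3.6)·(-2.8) + (-1.4)·(0.2) + (-0.4)·(-1.8) + (-1.4)·(2.2) + (-0.4)·(2.2)) / 4 = -13.6/4 = -3.4
  S[X_1,X_3] = ((3.6)·(-0.8) + (-1.4)·(-2.8) + (-0.4)·(-0.8) + (-1.4)·(2.2) + (-0.4)·(2.2)) / 4 = -2.6/4 = -0.65
  S[X_2,X_2] = ((-2.8)·(-2.8) + (0.2)·(0.2) + (-1.8)·(-1.8) + (2.2)·(2.2) + (2.2)·(2.2)) / 4 = 20.8/4 = 5.2
  S[X_2,X_3] = ((-2.8)·(-0.8) + (0.2)·(-2.8) + (-1.8)·(-0.8) + (2.2)·(2.2) + (2.2)·(2.2)) / 4 = 12.8/4 = 3.2
  S[X_3,X_3] = ((-0.8)·(-0.8) + (-2.8)·(-2.8) + (-0.8)·(-0.8) + (2.2)·(2.2) + (2.2)·(2.2)) / 4 = 18.8/4 = 4.7

S is symmetric (S[j,i] = S[i,j]). Assembling:

S = [[4.3, -3.4, -0.65],
 [-3.4, 5.2, 3.2],
 [-0.65, 3.2, 4.7]]


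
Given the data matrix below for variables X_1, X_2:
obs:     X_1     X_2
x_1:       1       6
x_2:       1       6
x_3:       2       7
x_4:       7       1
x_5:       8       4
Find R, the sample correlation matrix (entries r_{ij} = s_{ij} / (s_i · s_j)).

Step 1 — column means:
  mean(X_1) = (1 + 1 + 2 + 7 + 8) / 5 = 19/5 = 3.8
  mean(X_2) = (6 + 6 + 7 + 1 + 4) / 5 = 24/5 = 4.8

Step 2 — sample variances and covariances s[i,j] = (1/(n-1)) · Σ_k (x_{k,i} - mean_i) · (x_{k,j} - mean_j), with n-1 = 4:
  s[X_1,X_1] = ((-2.8)·(-2.8) + (-2.8)·(-2.8) + (-1.8)·(-1.8) + (3.2)·(3.2) + (4.2)·(4.2)) / 4 = 46.8/4 = 11.7
  s[X_1,X_2] = ((-2.8)·(1.2) + (-2.8)·(1.2) + (-1.8)·(2.2) + (3.2)·(-3.8) + (4.2)·(-0.8)) / 4 = -26.2/4 = -6.55
  s[X_2,X_2] = ((1.2)·(1.2) + (1.2)·(1.2) + (2.2)·(2.2) + (-3.8)·(-3.8) + (-0.8)·(-0.8)) / 4 = 22.8/4 = 5.7
  Sample standard deviations s_i = √(s[i,i]):
  s(X_1) = √(11.7) = 3.4205
  s(X_2) = √(5.7) = 2.3875

Step 3 — r_{ij} = s_{ij} / (s_i · s_j):
  r[X_1,X_1] = 1 (diagonal).
  r[X_1,X_2] = -6.55 / (3.4205 · 2.3875) = -6.55 / 8.1664 = -0.8021
  r[X_2,X_2] = 1 (diagonal).

R is symmetric with unit diagonal. Assembling:

R = [[1, -0.8021],
 [-0.8021, 1]]


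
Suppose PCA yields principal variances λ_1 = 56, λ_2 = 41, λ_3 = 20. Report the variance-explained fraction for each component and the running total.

Step 1 — total variance = trace(Sigma) = Σ λ_i = 56 + 41 + 20 = 117.

Step 2 — fraction explained by component i = λ_i / Σ λ:
  PC1: 56/117 = 0.4786
  PC2: 41/117 = 0.3504
  PC3: 20/117 = 0.1709

Step 3 — cumulative fraction after k components = (λ_1 + ... + λ_k) / Σ λ:
  k = 1: 56/117 = 0.4786
  k = 2: (56 + 41)/117 = 97/117 = 0.8291
  k = 3: (56 + 41 + 20)/117 = 117/117 = 1

Summary (fraction, with percent):

explained: PC1 0.4786 (47.86%), PC2 0.3504 (35.04%), PC3 0.1709 (17.09%);  cumulative: 0.4786, 0.8291, 1


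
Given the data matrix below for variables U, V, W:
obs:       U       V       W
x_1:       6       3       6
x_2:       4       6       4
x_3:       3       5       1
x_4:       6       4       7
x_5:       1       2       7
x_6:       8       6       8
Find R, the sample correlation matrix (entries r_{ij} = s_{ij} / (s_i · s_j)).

Step 1 — column means:
  mean(U) = (6 + 4 + 3 + 6 + 1 + 8) / 6 = 28/6 = 4.6667
  mean(V) = (3 + 6 + 5 + 4 + 2 + 6) / 6 = 26/6 = 4.3333
  mean(W) = (6 + 4 + 1 + 7 + 7 + 8) / 6 = 33/6 = 5.5

Step 2 — sample variances and covariances s[i,j] = (1/(n-1)) · Σ_k (x_{k,i} - mean_i) · (x_{k,j} - mean_j), with n-1 = 5:
  s[U,U] = ((1.3333)·(1.3333) + (-0.6667)·(-0.6667) + (-1.6667)·(-1.6667) + (1.3333)·(1.3333) + (-3.6667)·(-3.6667) + (3.3333)·(3.3333)) / 5 = 31.3333/5 = 6.2667
  s[U,V] = ((1.3333)·(-1.3333) + (-0.6667)·(1.6667) + (-1.6667)·(0.6667) + (1.3333)·(-0.3333) + (-3.6667)·(-2.3333) + (3.3333)·(1.6667)) / 5 = 9.6667/5 = 1.9333
  s[U,W] = ((1.3333)·(0.5) + (-0.6667)·(-1.5) + (-1.6667)·(-4.5) + (1.3333)·(1.5) + (-3.6667)·(1.5) + (3.3333)·(2.5)) / 5 = 14/5 = 2.8
  s[V,V] = ((-1.3333)·(-1.3333) + (1.6667)·(1.6667) + (0.6667)·(0.6667) + (-0.3333)·(-0.3333) + (-2.3333)·(-2.3333) + (1.6667)·(1.6667)) / 5 = 13.3333/5 = 2.6667
  s[V,W] = ((-1.3333)·(0.5) + (1.6667)·(-1.5) + (0.6667)·(-4.5) + (-0.3333)·(1.5) + (-2.3333)·(1.5) + (1.6667)·(2.5)) / 5 = -6/5 = -1.2
  s[W,W] = ((0.5)·(0.5) + (-1.5)·(-1.5) + (-4.5)·(-4.5) + (1.5)·(1.5) + (1.5)·(1.5) + (2.5)·(2.5)) / 5 = 33.5/5 = 6.7
  Sample standard deviations s_i = √(s[i,i]):
  s(U) = √(6.2667) = 2.5033
  s(V) = √(2.6667) = 1.633
  s(W) = √(6.7) = 2.5884

Step 3 — r_{ij} = s_{ij} / (s_i · s_j):
  r[U,U] = 1 (diagonal).
  r[U,V] = 1.9333 / (2.5033 · 1.633) = 1.9333 / 4.0879 = 0.4729
  r[U,W] = 2.8 / (2.5033 · 2.5884) = 2.8 / 6.4797 = 0.4321
  r[V,V] = 1 (diagonal).
  r[V,W] = -1.2 / (1.633 · 2.5884) = -1.2 / 4.2269 = -0.2839
  r[W,W] = 1 (diagonal).

R is symmetric with unit diagonal. Assembling:

R = [[1, 0.4729, 0.4321],
 [0.4729, 1, -0.2839],
 [0.4321, -0.2839, 1]]


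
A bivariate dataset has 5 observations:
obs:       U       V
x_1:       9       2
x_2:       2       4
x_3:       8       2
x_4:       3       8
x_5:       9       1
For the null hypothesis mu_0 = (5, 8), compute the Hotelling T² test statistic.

Step 1 — sample mean vector:
  mean(U) = (9 + 2 + 8 + 3 + 9) / 5 = 31/5 = 6.2
  mean(V) = (2 + 4 + 2 + 8 + 1) / 5 = 17/5 = 3.4
  x̄ = (6.2, 3.4),  deviation x̄ - mu_0 = (6.2, 3.4) - (5, 8) = (1.2, -4.6).

Step 2 — sample covariance matrix, S[i,j] = (1/(n-1)) · Σ_k (x_{k,i} - mean_i) · (x_{k,j} - mean_j), divisor n-1 = 4:
  S[U,U] = ((2.8)·(2.8) + (-4.2)·(-4.2) + (1.8)·(1.8) + (-3.2)·(-3.2) + (2.8)·(2.8)) / 4 = 46.8/4 = 11.7
  S[U,V] = ((2.8)·(-1.4) + (-4.2)·(0.6) + (1.8)·(-1.4) + (-3.2)·(4.6) + (2.8)·(-2.4)) / 4 = -30.4/4 = -7.6
  S[V,V] = ((-1.4)·(-1.4) + (0.6)·(0.6) + (-1.4)·(-1.4) + (4.6)·(4.6) + (-2.4)·(-2.4)) / 4 = 31.2/4 = 7.8
  S = [[11.7, -7.6],
 [-7.6, 7.8]].

Step 3 — invert S. det(S) = 11.7·7.8 - (-7.6)² = 33.5.
  S^{-1} = (1/det) · [[d, -b], [-b, a]] = [[0.2328, 0.2269],
 [0.2269, 0.3493]].

Step 4 — quadratic form (x̄ - mu_0)^T · S^{-1} · (x̄ - mu_0):
  S^{-1} · (x̄ - mu_0) = (-0.7642, -1.3343),
  (x̄ - mu_0)^T · [...] = (1.2)·(-0.7642) + (-4.6)·(-1.3343) = 5.2209.

Step 5 — scale by n: T² = 5 · 5.2209 = 26.1045.

T² ≈ 26.1045


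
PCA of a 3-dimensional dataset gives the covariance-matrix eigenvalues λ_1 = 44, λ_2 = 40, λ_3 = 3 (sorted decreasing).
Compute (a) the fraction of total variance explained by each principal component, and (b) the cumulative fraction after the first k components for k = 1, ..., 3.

Step 1 — total variance = trace(Sigma) = Σ λ_i = 44 + 40 + 3 = 87.

Step 2 — fraction explained by component i = λ_i / Σ λ:
  PC1: 44/87 = 0.5057
  PC2: 40/87 = 0.4598
  PC3: 3/87 = 0.0345

Step 3 — cumulative fraction after k components = (λ_1 + ... + λ_k) / Σ λ:
  k = 1: 44/87 = 0.5057
  k = 2: (44 + 40)/87 = 84/87 = 0.9655
  k = 3: (44 + 40 + 3)/87 = 87/87 = 1

Summary (fraction, with percent):

explained: PC1 0.5057 (50.57%), PC2 0.4598 (45.98%), PC3 0.0345 (3.45%);  cumulative: 0.5057, 0.9655, 1


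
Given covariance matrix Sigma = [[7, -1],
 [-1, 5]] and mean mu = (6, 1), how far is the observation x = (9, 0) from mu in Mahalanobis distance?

Step 1 — centre the observation: (x - mu) = (3, -1).

Step 2 — invert Sigma. det(Sigma) = 7·5 - (-1)² = 34.
  Sigma^{-1} = (1/det) · [[d, -b], [-b, a]] = [[0.1471, 0.0294],
 [0.0294, 0.2059]].

Step 3 — form the quadratic (x - mu)^T · Sigma^{-1} · (x - mu):
  Sigma^{-1} · (x - mu) = (0.4118, -0.1176).
  (x - mu)^T · [Sigma^{-1} · (x - mu)] = (3)·(0.4118) + (-1)·(-0.1176) = 1.3529.

Step 4 — take square root: d = √(1.3529) ≈ 1.1632.

d(x, mu) = √(1.3529) ≈ 1.1632


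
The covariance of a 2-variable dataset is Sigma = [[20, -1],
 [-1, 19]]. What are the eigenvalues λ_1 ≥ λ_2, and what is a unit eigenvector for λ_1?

Step 1 — characteristic polynomial of 2×2 Sigma:
  det(Sigma - λI) = λ² - trace · λ + det = 0.
  trace = 20 + 19 = 39, det = 20·19 - (-1)² = 379.
Step 2 — discriminant:
  Δ = trace² - 4·det = 1521 - 1516 = 5.
Step 3 — eigenvalues:
  λ = (trace ± √Δ)/2 = (39 ± 2.2361)/2,
  λ_1 = 20.618,  λ_2 = 18.382.

Step 4 — unit eigenvector for λ_1: solve (Sigma - λ_1 I)v = 0. First row:
  (20 - 20.618)·v_x + (-1)·v_y = 0, i.e. (-0.618)·v_x + (-1)·v_y = 0,
  so v ∝ (b, λ_1 - a) = (-1, 0.618); multiply by -1 so the first entry is positive: u = (1, -0.618).
  ||u|| = √((1)² + (-0.618)²) = √(1.382) ≈ 1.1756,
  v_1 = u/||u|| ≈ (0.8507, -0.5257) (||v_1|| = 1).

λ_1 = 20.618,  λ_2 = 18.382;  v_1 ≈ (0.8507, -0.5257)


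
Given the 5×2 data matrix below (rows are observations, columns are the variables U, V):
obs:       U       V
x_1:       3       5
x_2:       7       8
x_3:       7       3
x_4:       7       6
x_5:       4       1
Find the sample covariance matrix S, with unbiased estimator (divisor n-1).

Step 1 — column means:
  mean(U) = (3 + 7 + 7 + 7 + 4) / 5 = 28/5 = 5.6
  mean(V) = (5 + 8 + 3 + 6 + 1) / 5 = 23/5 = 4.6

Step 2 — sample covariance S[i,j] = (1/(n-1)) · Σ_k (x_{k,i} - mean_i) · (x_{k,j} - mean_j), with n-1 = 4.
  S[U,U] = ((-2.6)·(-2.6) + (1.4)·(1.4) + (1.4)·(1.4) + (1.4)·(1.4) + (-1.6)·(-1.6)) / 4 = 15.2/4 = 3.8
  S[U,V] = ((-2.6)·(0.4) + (1.4)·(3.4) + (1.4)·(-1.6) + (1.4)·(1.4) + (-1.6)·(-3.6)) / 4 = 9.2/4 = 2.3
  S[V,V] = ((0.4)·(0.4) + (3.4)·(3.4) + (-1.6)·(-1.6) + (1.4)·(1.4) + (-3.6)·(-3.6)) / 4 = 29.2/4 = 7.3

S is symmetric (S[j,i] = S[i,j]). Assembling:

S = [[3.8, 2.3],
 [2.3, 7.3]]


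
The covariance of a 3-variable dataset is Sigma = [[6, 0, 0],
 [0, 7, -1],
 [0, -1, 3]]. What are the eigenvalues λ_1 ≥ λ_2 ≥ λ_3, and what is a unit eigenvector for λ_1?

Step 1 — characteristic polynomial p(λ) = det(λI - Sigma) = λ³ - tr·λ² + c_1·λ - det, where tr = trace, c_1 = sum of the principal 2×2 minors, det = det(Sigma):
  tr = 6 + 7 + 3 = 16,
  c_1 = (6·7 - (0)²) + (6·3 - (0)²) + (7·3 - (-1)²) = 42 + 18 + 20 = 80,
  det = 6·(7·3 - (-1)²) - (0)·((0)·3 - (-1)·(0)) + (0)·((0)·(-1) - 7·(0)) = 6·(20) - (0)·(0) + (0)·(0) = 120.
  So p(λ) = λ³ - 16λ² + 80λ - 120.
Step 2 — look for an integer root (rational root theorem: any rational root is an integer divisor of 120). Testing λ = 6:
  p(6) = 216 - 576 + 480 - 120 = 0  ✓
  Dividing out (λ - 6): p(λ) = (λ - 6)(λ² - 10λ + 20).
Step 3 — remaining eigenvalues from the quadratic λ² - 10λ + 20 = 0:
  Δ = 10² - 4·20 = 100 - 80 = 20,  λ = (10 ± √20)/2 = (10 ± 4.4721)/2 ≈ 7.2361 or 2.7639.
  Sorted: λ_1 = 7.2361,  λ_2 = 6,  λ_3 = 2.7639  (check: sum = 16 = tr ✓).

Step 4 — unit eigenvector for λ_1 ≈ 7.2361: v spans the null space of (Sigma - λ_1 I), whose rows are
  r_1 = (-1.2361, 0, 0),  r_2 = (0, -0.2361, -1),  r_3 = (0, -1, -4.2361).
  v is orthogonal to every row, so take v ∝ r_1 × r_2 = ((0)·(-1) - (0)·(-0.2361), (0)·(0) - (-1.2361)·(-1), (-1.2361)·(-0.2361) - (0)·(0)) ≈ (0, -1.2361, 0.2918).
  Rescale (multiply by -1 so the first nonzero entry is positive): u = (0, 1.2361, -0.2918).
  ||u|| = √((0)² + (1.2361)² + (-0.2918)²) = √(1.613) ≈ 1.27,  v_1 = u/||u|| ≈ (0, 0.9732, -0.2298) (||v_1|| = 1).

λ_1 = 7.2361,  λ_2 = 6,  λ_3 = 2.7639;  v_1 ≈ (0, 0.9732, -0.2298)


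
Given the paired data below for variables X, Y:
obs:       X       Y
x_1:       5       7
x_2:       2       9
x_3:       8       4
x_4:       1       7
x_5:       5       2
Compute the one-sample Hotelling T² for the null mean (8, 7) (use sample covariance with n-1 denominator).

Step 1 — sample mean vector:
  mean(X) = (5 + 2 + 8 + 1 + 5) / 5 = 21/5 = 4.2
  mean(Y) = (7 + 9 + 4 + 7 + 2) / 5 = 29/5 = 5.8
  x̄ = (4.2, 5.8),  deviation x̄ - mu_0 = (4.2, 5.8) - (8, 7) = (-3.8, -1.2).

Step 2 — sample covariance matrix, S[i,j] = (1/(n-1)) · Σ_k (x_{k,i} - mean_i) · (x_{k,j} - mean_j), divisor n-1 = 4:
  S[X,X] = ((0.8)·(0.8) + (-2.2)·(-2.2) + (3.8)·(3.8) + (-3.2)·(-3.2) + (0.8)·(0.8)) / 4 = 30.8/4 = 7.7
  S[X,Y] = ((0.8)·(1.2) + (-2.2)·(3.2) + (3.8)·(-1.8) + (-3.2)·(1.2) + (0.8)·(-3.8)) / 4 = -19.8/4 = -4.95
  S[Y,Y] = ((1.2)·(1.2) + (3.2)·(3.2) + (-1.8)·(-1.8) + (1.2)·(1.2) + (-3.8)·(-3.8)) / 4 = 30.8/4 = 7.7
  S = [[7.7, -4.95],
 [-4.95, 7.7]].

Step 3 — invert S. det(S) = 7.7·7.7 - (-4.95)² = 34.7875.
  S^{-1} = (1/det) · [[d, -b], [-b, a]] = [[0.2213, 0.1423],
 [0.1423, 0.2213]].

Step 4 — quadratic form (x̄ - mu_0)^T · S^{-1} · (x̄ - mu_0):
  S^{-1} · (x̄ - mu_0) = (-1.0119, -0.8063),
  (x̄ - mu_0)^T · [...] = (-3.8)·(-1.0119) + (-1.2)·(-0.8063) = 4.8126.

Step 5 — scale by n: T² = 5 · 4.8126 = 24.0632.

T² ≈ 24.0632


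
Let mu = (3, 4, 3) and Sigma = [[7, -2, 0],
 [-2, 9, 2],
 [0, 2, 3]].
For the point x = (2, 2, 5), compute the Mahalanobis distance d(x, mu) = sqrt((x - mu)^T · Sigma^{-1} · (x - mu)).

Step 1 — centre the observation: (x - mu) = (-1, -2, 2).

Step 2 — invert Sigma (cofactor / det for 3×3, or solve directly):
  Sigma^{-1} = [[0.1544, 0.0403, -0.0268],
 [0.0403, 0.1409, -0.094],
 [-0.0268, -0.094, 0.396]].

Step 3 — form the quadratic (x - mu)^T · Sigma^{-1} · (x - mu):
  Sigma^{-1} · (x - mu) = (-0.2886, -0.5101, 1.0067).
  (x - mu)^T · [Sigma^{-1} · (x - mu)] = (-1)·(-0.2886) + (-2)·(-0.5101) + (2)·(1.0067) = 3.3221.

Step 4 — take square root: d = √(3.3221) ≈ 1.8227.

d(x, mu) = √(3.3221) ≈ 1.8227


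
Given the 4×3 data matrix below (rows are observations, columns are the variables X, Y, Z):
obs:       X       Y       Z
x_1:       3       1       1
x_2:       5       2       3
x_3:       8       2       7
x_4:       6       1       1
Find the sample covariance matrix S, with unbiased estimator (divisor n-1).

Step 1 — column means:
  mean(X) = (3 + 5 + 8 + 6) / 4 = 22/4 = 5.5
  mean(Y) = (1 + 2 + 2 + 1) / 4 = 6/4 = 1.5
  mean(Z) = (1 + 3 + 7 + 1) / 4 = 12/4 = 3

Step 2 — sample covariance S[i,j] = (1/(n-1)) · Σ_k (x_{k,i} - mean_i) · (x_{k,j} - mean_j), with n-1 = 3.
  S[X,X] = ((-2.5)·(-2.5) + (-0.5)·(-0.5) + (2.5)·(2.5) + (0.5)·(0.5)) / 3 = 13/3 = 4.3333
  S[X,Y] = ((-2.5)·(-0.5) + (-0.5)·(0.5) + (2.5)·(0.5) + (0.5)·(-0.5)) / 3 = 2/3 = 0.6667
  S[X,Z] = ((-2.5)·(-2) + (-0.5)·(0) + (2.5)·(4) + (0.5)·(-2)) / 3 = 14/3 = 4.6667
  S[Y,Y] = ((-0.5)·(-0.5) + (0.5)·(0.5) + (0.5)·(0.5) + (-0.5)·(-0.5)) / 3 = 1/3 = 0.3333
  S[Y,Z] = ((-0.5)·(-2) + (0.5)·(0) + (0.5)·(4) + (-0.5)·(-2)) / 3 = 4/3 = 1.3333
  S[Z,Z] = ((-2)·(-2) + (0)·(0) + (4)·(4) + (-2)·(-2)) / 3 = 24/3 = 8

S is symmetric (S[j,i] = S[i,j]). Assembling:

S = [[4.3333, 0.6667, 4.6667],
 [0.6667, 0.3333, 1.3333],
 [4.6667, 1.3333, 8]]


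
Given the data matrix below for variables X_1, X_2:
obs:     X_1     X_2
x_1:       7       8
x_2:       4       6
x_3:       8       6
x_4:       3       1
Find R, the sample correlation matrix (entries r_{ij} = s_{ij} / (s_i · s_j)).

Step 1 — column means:
  mean(X_1) = (7 + 4 + 8 + 3) / 4 = 22/4 = 5.5
  mean(X_2) = (8 + 6 + 6 + 1) / 4 = 21/4 = 5.25

Step 2 — sample variances and covariances s[i,j] = (1/(n-1)) · Σ_k (x_{k,i} - mean_i) · (x_{k,j} - mean_j), with n-1 = 3:
  s[X_1,X_1] = ((1.5)·(1.5) + (-1.5)·(-1.5) + (2.5)·(2.5) + (-2.5)·(-2.5)) / 3 = 17/3 = 5.6667
  s[X_1,X_2] = ((1.5)·(2.75) + (-1.5)·(0.75) + (2.5)·(0.75) + (-2.5)·(-4.25)) / 3 = 15.5/3 = 5.1667
  s[X_2,X_2] = ((2.75)·(2.75) + (0.75)·(0.75) + (0.75)·(0.75) + (-4.25)·(-4.25)) / 3 = 26.75/3 = 8.9167
  Sample standard deviations s_i = √(s[i,i]):
  s(X_1) = √(5.6667) = 2.3805
  s(X_2) = √(8.9167) = 2.9861

Step 3 — r_{ij} = s_{ij} / (s_i · s_j):
  r[X_1,X_1] = 1 (diagonal).
  r[X_1,X_2] = 5.1667 / (2.3805 · 2.9861) = 5.1667 / 7.1083 = 0.7269
  r[X_2,X_2] = 1 (diagonal).

R is symmetric with unit diagonal. Assembling:

R = [[1, 0.7269],
 [0.7269, 1]]


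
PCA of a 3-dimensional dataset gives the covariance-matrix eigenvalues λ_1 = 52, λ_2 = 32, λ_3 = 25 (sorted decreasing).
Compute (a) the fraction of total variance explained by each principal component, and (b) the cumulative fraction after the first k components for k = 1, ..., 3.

Step 1 — total variance = trace(Sigma) = Σ λ_i = 52 + 32 + 25 = 109.

Step 2 — fraction explained by component i = λ_i / Σ λ:
  PC1: 52/109 = 0.4771
  PC2: 32/109 = 0.2936
  PC3: 25/109 = 0.2294

Step 3 — cumulative fraction after k components = (λ_1 + ... + λ_k) / Σ λ:
  k = 1: 52/109 = 0.4771
  k = 2: (52 + 32)/109 = 84/109 = 0.7706
  k = 3: (52 + 32 + 25)/109 = 109/109 = 1

Summary (fraction, with percent):

explained: PC1 0.4771 (47.71%), PC2 0.2936 (29.36%), PC3 0.2294 (22.94%);  cumulative: 0.4771, 0.7706, 1


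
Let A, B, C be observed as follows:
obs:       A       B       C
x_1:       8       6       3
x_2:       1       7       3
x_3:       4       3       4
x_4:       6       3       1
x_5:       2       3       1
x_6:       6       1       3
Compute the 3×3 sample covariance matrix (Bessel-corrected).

Step 1 — column means:
  mean(A) = (8 + 1 + 4 + 6 + 2 + 6) / 6 = 27/6 = 4.5
  mean(B) = (6 + 7 + 3 + 3 + 3 + 1) / 6 = 23/6 = 3.8333
  mean(C) = (3 + 3 + 4 + 1 + 1 + 3) / 6 = 15/6 = 2.5

Step 2 — sample covariance S[i,j] = (1/(n-1)) · Σ_k (x_{k,i} - mean_i) · (x_{k,j} - mean_j), with n-1 = 5.
  S[A,A] = ((3.5)·(3.5) + (-3.5)·(-3.5) + (-0.5)·(-0.5) + (1.5)·(1.5) + (-2.5)·(-2.5) + (1.5)·(1.5)) / 5 = 35.5/5 = 7.1
  S[A,B] = ((3.5)·(2.1667) + (-3.5)·(3.1667) + (-0.5)·(-0.8333) + (1.5)·(-0.8333) + (-2.5)·(-0.8333) + (1.5)·(-2.8333)) / 5 = -6.5/5 = -1.3
  S[A,C] = ((3.5)·(0.5) + (-3.5)·(0.5) + (-0.5)·(1.5) + (1.5)·(-1.5) + (-2.5)·(-1.5) + (1.5)·(0.5)) / 5 = 1.5/5 = 0.3
  S[B,B] = ((2.1667)·(2.1667) + (3.1667)·(3.1667) + (-0.8333)·(-0.8333) + (-0.8333)·(-0.8333) + (-0.8333)·(-0.8333) + (-2.8333)·(-2.8333)) / 5 = 24.8333/5 = 4.9667
  S[B,C] = ((2.1667)·(0.5) + (3.1667)·(0.5) + (-0.8333)·(1.5) + (-0.8333)·(-1.5) + (-0.8333)·(-1.5) + (-2.8333)·(0.5)) / 5 = 2.5/5 = 0.5
  S[C,C] = ((0.5)·(0.5) + (0.5)·(0.5) + (1.5)·(1.5) + (-1.5)·(-1.5) + (-1.5)·(-1.5) + (0.5)·(0.5)) / 5 = 7.5/5 = 1.5

S is symmetric (S[j,i] = S[i,j]). Assembling:

S = [[7.1, -1.3, 0.3],
 [-1.3, 4.9667, 0.5],
 [0.3, 0.5, 1.5]]


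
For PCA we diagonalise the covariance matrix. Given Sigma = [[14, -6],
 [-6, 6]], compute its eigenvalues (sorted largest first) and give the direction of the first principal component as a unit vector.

Step 1 — characteristic polynomial of 2×2 Sigma:
  det(Sigma - λI) = λ² - trace · λ + det = 0.
  trace = 14 + 6 = 20, det = 14·6 - (-6)² = 48.
Step 2 — discriminant:
  Δ = trace² - 4·det = 400 - 192 = 208.
Step 3 — eigenvalues:
  λ = (trace ± √Δ)/2 = (20 ± 14.4222)/2,
  λ_1 = 17.2111,  λ_2 = 2.7889.

Step 4 — unit eigenvector for λ_1: solve (Sigma - λ_1 I)v = 0. First row:
  (14 - 17.2111)·v_x + (-6)·v_y = 0, i.e. (-3.2111)·v_x + (-6)·v_y = 0,
  so v ∝ (b, λ_1 - a) = (-6, 3.2111); multiply by -1 so the first entry is positive: u = (6, -3.2111).
  ||u|| = √((6)² + (-3.2111)²) = √(46.3112) ≈ 6.8052,
  v_1 = u/||u|| ≈ (0.8817, -0.4719) (||v_1|| = 1).

λ_1 = 17.2111,  λ_2 = 2.7889;  v_1 ≈ (0.8817, -0.4719)


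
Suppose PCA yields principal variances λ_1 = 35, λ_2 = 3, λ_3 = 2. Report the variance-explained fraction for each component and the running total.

Step 1 — total variance = trace(Sigma) = Σ λ_i = 35 + 3 + 2 = 40.

Step 2 — fraction explained by component i = λ_i / Σ λ:
  PC1: 35/40 = 0.875
  PC2: 3/40 = 0.075
  PC3: 2/40 = 0.05

Step 3 — cumulative fraction after k components = (λ_1 + ... + λ_k) / Σ λ:
  k = 1: 35/40 = 0.875
  k = 2: (35 + 3)/40 = 38/40 = 0.95
  k = 3: (35 + 3 + 2)/40 = 40/40 = 1

Summary (fraction, with percent):

explained: PC1 0.875 (87.5%), PC2 0.075 (7.5%), PC3 0.05 (5%);  cumulative: 0.875, 0.95, 1
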